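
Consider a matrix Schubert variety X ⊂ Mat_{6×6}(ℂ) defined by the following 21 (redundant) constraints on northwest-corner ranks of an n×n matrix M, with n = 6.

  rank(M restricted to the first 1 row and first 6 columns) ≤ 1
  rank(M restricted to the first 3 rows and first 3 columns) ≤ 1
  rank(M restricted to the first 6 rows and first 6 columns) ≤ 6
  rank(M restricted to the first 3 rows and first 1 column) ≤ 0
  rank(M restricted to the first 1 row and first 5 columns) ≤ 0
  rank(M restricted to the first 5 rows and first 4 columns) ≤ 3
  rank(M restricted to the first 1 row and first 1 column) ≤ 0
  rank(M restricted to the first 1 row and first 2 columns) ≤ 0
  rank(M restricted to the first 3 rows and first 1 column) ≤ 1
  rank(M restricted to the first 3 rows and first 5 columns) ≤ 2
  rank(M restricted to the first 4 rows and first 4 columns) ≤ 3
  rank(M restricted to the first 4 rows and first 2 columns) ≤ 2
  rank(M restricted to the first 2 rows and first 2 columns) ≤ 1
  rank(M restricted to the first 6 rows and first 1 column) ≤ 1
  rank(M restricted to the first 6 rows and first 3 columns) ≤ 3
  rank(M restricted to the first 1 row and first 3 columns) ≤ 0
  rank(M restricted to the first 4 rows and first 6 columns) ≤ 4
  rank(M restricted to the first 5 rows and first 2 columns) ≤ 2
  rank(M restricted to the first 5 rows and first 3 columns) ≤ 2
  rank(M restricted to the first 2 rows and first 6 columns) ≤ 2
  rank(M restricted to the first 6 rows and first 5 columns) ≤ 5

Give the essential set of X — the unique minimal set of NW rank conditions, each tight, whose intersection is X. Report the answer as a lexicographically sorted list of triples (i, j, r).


Rank table r_w(6×6) implied by the 21 constraints:

  i=1: 0, 0, 0, 0, 0, 1
  i=2: 0, 1, 1, 1, 1, 2
  i=3: 0, 1, 1, 2, 2, 3
  i=4: 1, 2, 2, 3, 3, 4
  i=5: 1, 2, 2, 3, 4, 5
  i=6: 1, 2, 3, 4, 5, 6

second differences of R give the permutation w = (6, 2, 4, 1, 5, 3).

Fulton essential set (4 of the 9 Rothe cells):

[(1, 5, 0), (3, 1, 0), (3, 3, 1), (5, 3, 2)]


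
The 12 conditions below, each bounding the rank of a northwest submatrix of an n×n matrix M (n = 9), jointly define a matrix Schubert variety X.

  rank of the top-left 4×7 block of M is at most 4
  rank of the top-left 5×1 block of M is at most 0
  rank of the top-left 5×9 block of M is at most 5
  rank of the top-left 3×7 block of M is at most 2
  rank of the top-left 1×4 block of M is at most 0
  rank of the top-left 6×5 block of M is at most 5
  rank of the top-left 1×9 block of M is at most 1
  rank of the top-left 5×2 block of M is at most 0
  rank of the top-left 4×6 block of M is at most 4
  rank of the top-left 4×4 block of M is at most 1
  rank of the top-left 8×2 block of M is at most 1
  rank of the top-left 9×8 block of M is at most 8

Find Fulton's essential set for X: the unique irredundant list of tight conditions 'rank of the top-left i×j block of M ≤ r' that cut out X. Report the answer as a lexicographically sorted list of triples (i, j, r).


Reconstructing r_w from the 12 given conditions:

  R[1]: 0 | 0 | 0 | 0 | 1 | 1 | 1 | 1 | 1
  R[2]: 0 | 0 | 1 | 1 | 2 | 2 | 2 | 2 | 2
  R[3]: 0 | 0 | 1 | 1 | 2 | 2 | 2 | 3 | 3
  R[4]: 0 | 0 | 1 | 1 | 2 | 3 | 3 | 4 | 4
  R[5]: 0 | 0 | 1 | 2 | 3 | 4 | 4 | 5 | 5
  R[6]: 1 | 1 | 2 | 3 | 4 | 5 | 5 | 6 | 6
  R[7]: 1 | 1 | 2 | 3 | 4 | 5 | 6 | 7 | 7
  R[8]: 1 | 1 | 2 | 3 | 4 | 5 | 6 | 7 | 8
  R[9]: 1 | 2 | 3 | 4 | 5 | 6 | 7 | 8 | 9

so w = (5, 3, 8, 6, 4, 1, 7, 9, 2).

ℓ(w)=18; the 5 essential cells (i,j,r):

[(1, 4, 0), (3, 7, 2), (4, 4, 1), (5, 2, 0), (8, 2, 1)]


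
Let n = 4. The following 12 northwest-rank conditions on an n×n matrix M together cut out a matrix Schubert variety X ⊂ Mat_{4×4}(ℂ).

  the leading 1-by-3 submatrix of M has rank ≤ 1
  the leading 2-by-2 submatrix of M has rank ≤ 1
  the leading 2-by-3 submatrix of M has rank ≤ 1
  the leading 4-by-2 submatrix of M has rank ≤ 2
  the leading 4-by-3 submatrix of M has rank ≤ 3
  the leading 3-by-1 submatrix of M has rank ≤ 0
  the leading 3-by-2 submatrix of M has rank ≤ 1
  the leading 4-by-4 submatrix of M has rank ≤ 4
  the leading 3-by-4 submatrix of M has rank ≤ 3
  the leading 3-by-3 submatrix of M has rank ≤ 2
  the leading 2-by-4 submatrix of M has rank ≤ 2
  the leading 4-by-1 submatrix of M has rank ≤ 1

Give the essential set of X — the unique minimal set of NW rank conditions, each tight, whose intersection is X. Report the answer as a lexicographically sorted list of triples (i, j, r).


The tightest implied rank at each (i,j), from the 12 conditions:

  row 1: 0 1 1 1
  row 2: 0 1 1 2
  row 3: 0 1 2 3
  row 4: 1 2 3 4

second differences of R give the permutation w = (2, 4, 3, 1).

2 SE-corners of the 4-cell Rothe diagram give Ess(w):

[(2, 3, 1), (3, 1, 0)]


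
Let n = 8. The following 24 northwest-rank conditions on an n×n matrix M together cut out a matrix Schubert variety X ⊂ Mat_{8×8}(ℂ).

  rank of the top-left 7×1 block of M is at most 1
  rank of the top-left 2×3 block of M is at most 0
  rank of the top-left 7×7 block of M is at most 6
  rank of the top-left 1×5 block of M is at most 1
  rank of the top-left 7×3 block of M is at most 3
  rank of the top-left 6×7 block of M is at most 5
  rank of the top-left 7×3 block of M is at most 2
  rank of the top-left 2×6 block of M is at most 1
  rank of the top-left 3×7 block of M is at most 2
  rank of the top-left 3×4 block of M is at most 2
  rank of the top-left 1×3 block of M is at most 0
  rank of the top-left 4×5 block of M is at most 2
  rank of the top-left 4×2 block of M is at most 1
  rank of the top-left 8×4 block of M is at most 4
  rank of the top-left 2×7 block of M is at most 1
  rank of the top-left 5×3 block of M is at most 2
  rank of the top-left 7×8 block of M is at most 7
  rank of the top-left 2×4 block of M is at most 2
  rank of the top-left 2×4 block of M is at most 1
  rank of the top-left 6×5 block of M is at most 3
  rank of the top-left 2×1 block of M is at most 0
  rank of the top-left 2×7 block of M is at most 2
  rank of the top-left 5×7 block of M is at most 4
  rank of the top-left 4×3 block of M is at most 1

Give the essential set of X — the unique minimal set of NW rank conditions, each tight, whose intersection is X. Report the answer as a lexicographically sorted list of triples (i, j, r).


Reconstructing r_w from the 24 given conditions:

  i=1: 0, 0, 0, 1, 1, 1, 1, 1
  i=2: 0, 0, 0, 1, 1, 1, 1, 2
  i=3: 1, 1, 1, 2, 2, 2, 2, 3
  i=4: 1, 1, 1, 2, 2, 3, 3, 4
  i=5: 1, 2, 2, 3, 3, 4, 4, 5
  i=6: 1, 2, 2, 3, 3, 4, 5, 6
  i=7: 1, 2, 2, 3, 4, 5, 6, 7
  i=8: 1, 2, 3, 4, 5, 6, 7, 8

so w = (4, 8, 1, 6, 2, 7, 5, 3).

6 SE-corners of the 15-cell Rothe diagram give Ess(w):

[(2, 3, 0), (2, 7, 1), (4, 3, 1), (4, 5, 2), (6, 5, 3), (7, 3, 2)]


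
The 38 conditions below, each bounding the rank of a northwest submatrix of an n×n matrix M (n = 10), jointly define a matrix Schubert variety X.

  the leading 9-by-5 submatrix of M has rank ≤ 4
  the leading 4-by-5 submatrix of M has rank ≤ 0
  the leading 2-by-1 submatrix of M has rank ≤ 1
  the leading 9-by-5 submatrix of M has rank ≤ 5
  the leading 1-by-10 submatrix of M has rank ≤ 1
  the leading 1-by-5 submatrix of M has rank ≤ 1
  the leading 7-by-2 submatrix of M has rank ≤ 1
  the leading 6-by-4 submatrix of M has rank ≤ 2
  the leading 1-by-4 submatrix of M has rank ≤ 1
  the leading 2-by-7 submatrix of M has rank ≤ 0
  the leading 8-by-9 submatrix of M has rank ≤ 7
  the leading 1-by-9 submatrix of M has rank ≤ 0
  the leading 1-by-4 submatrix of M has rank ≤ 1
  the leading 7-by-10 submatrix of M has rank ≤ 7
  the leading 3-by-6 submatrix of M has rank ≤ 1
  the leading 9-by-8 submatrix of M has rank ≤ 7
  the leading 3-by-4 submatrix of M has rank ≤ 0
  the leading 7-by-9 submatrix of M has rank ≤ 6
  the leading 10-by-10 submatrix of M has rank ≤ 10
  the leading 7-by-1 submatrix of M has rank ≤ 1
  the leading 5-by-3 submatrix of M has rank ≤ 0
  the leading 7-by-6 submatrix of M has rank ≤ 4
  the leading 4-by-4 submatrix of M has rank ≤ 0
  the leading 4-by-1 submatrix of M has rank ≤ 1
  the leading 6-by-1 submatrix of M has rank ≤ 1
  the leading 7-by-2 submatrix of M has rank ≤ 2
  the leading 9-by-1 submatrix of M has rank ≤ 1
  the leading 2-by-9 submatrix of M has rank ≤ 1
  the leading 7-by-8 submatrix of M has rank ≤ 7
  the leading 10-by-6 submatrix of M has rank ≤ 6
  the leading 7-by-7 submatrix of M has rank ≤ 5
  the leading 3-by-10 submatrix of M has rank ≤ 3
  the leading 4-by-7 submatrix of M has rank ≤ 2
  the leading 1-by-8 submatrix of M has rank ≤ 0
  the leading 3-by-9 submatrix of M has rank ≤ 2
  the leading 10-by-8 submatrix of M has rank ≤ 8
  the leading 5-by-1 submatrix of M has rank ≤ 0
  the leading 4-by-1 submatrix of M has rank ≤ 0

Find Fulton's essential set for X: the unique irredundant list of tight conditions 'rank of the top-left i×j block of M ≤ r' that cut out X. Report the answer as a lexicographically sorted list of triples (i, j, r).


Reconstructing r_w from the 38 given conditions:

  R[1]: 0 0 0 0 0 0 0 0 0 1
  R[2]: 0 0 0 0 0 0 0 1 1 2
  R[3]: 0 0 0 0 0 1 1 2 2 3
  R[4]: 0 0 0 0 0 1 2 3 3 4
  R[5]: 0 0 0 1 1 2 3 4 4 5
  R[6]: 1 1 1 2 2 3 4 5 5 6
  R[7]: 1 1 2 3 3 4 5 6 6 7
  R[8]: 1 2 3 4 4 5 6 7 7 8
  R[9]: 1 2 3 4 4 5 6 7 8 9
  R[10]: 1 2 3 4 5 6 7 8 9 10

the unique w with this rank table is (10, 8, 6, 7, 4, 1, 3, 2, 9, 5).

ℓ(w)=31; the 6 essential cells (i,j,r):

[(1, 9, 0), (2, 7, 0), (4, 5, 0), (5, 3, 0), (7, 2, 1), (9, 5, 4)]


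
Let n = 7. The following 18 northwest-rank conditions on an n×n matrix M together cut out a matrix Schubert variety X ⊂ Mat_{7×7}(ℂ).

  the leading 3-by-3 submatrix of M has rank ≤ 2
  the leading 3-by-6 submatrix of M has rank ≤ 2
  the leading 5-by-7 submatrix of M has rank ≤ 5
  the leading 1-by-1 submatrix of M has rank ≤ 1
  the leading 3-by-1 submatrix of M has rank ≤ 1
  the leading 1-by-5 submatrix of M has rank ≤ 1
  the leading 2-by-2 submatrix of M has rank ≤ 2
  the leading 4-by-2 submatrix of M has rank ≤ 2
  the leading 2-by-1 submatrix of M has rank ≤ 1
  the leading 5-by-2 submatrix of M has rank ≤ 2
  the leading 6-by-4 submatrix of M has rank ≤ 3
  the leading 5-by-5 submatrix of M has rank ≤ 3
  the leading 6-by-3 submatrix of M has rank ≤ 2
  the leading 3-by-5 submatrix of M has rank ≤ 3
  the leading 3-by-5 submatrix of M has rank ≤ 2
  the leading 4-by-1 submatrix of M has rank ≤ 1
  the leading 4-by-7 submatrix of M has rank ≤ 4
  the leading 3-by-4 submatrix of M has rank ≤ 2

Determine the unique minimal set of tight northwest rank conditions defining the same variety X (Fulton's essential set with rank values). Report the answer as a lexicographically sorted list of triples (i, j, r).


Computing R[i][j] = min implied NW-rank bound (n=7, 18 conditions):

  R[1]: 1 | 1 | 1 | 1 | 1 | 1 | 1
  R[2]: 1 | 2 | 2 | 2 | 2 | 2 | 2
  R[3]: 1 | 2 | 2 | 2 | 2 | 2 | 3
  R[4]: 1 | 2 | 2 | 3 | 3 | 3 | 4
  R[5]: 1 | 2 | 2 | 3 | 3 | 4 | 5
  R[6]: 1 | 2 | 2 | 3 | 4 | 5 | 6
  R[7]: 1 | 2 | 3 | 4 | 5 | 6 | 7

giving w = (1, 2, 7, 4, 6, 5, 3) via Δ²R.

ℓ(w)=8; the 3 essential cells (i,j,r):

[(3, 6, 2), (5, 5, 3), (6, 3, 2)]


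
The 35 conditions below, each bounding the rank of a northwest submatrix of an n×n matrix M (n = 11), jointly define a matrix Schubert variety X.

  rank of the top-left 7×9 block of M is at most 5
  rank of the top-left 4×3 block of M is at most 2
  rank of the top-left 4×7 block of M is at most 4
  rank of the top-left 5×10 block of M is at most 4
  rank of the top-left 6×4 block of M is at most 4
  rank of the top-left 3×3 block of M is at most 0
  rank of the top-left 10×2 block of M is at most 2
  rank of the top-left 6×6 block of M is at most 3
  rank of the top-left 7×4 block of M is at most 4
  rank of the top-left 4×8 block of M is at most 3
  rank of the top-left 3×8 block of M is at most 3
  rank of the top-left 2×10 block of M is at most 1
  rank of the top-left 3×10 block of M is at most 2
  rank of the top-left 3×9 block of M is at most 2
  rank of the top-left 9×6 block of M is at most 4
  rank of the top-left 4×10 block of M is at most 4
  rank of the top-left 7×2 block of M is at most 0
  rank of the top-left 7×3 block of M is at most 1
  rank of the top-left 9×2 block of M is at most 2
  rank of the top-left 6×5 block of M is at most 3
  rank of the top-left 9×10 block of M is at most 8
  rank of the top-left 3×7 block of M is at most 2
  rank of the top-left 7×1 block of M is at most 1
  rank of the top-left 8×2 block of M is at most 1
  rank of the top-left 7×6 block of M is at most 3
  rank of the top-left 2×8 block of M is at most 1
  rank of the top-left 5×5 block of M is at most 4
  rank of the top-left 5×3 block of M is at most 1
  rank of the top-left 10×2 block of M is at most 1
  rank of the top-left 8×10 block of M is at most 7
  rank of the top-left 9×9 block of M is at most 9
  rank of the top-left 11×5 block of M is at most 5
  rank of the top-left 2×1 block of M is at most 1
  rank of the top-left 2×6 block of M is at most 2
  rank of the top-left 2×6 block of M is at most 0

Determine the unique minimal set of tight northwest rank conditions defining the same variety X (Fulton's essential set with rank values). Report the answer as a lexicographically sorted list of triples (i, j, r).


Recovering R(i,j) via the rank-extension bound from the 35 conditions:

  R[1]: 0  0  0  0  0  0  1  1  1  1  1
  R[2]: 0  0  0  0  0  0  1  1  1  1  2
  R[3]: 0  0  0  1  1  1  2  2  2  2  3
  R[4]: 0  0  1  2  2  2  3  3  3  3  4
  R[5]: 0  0  1  2  3  3  4  4  4  4  5
  R[6]: 0  0  1  2  3  3  4  5  5  5  6
  R[7]: 0  0  1  2  3  3  4  5  5  6  7
  R[8]: 1  1  2  3  4  4  5  6  6  7  8
  R[9]: 1  1  2  3  4  4  5  6  7  8  9
  R[10]: 1  1  2  3  4  5  6  7  8  9  10
  R[11]: 1  2  3  4  5  6  7  8  9  10  11

second differences of R give the permutation w = (7, 11, 4, 3, 5, 8, 10, 1, 9, 6, 2).

8 SE-corners of the 32-cell Rothe diagram give Ess(w):

[(2, 6, 0), (2, 10, 1), (3, 3, 0), (7, 2, 0), (7, 6, 3), (7, 9, 5), (9, 6, 4), (10, 2, 1)]


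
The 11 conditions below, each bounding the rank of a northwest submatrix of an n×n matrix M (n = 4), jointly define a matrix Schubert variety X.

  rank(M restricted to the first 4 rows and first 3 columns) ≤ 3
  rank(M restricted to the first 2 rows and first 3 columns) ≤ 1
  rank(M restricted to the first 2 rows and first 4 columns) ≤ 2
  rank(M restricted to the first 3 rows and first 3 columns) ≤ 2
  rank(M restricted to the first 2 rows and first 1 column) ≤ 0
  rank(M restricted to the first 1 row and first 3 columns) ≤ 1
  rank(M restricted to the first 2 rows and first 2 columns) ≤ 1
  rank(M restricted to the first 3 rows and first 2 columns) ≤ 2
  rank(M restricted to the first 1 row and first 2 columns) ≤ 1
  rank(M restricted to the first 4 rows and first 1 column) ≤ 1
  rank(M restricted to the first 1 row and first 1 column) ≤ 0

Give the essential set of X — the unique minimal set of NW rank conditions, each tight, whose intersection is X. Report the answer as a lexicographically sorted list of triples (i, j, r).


The tightest implied rank at each (i,j), from the 11 conditions:

  row 1: 0, 1, 1, 1
  row 2: 0, 1, 1, 2
  row 3: 1, 2, 2, 3
  row 4: 1, 2, 3, 4

second differences of R give the permutation w = (2, 4, 1, 3).

|D(w)|=3, |Ess(w)|=2:

[(2, 1, 0), (2, 3, 1)]


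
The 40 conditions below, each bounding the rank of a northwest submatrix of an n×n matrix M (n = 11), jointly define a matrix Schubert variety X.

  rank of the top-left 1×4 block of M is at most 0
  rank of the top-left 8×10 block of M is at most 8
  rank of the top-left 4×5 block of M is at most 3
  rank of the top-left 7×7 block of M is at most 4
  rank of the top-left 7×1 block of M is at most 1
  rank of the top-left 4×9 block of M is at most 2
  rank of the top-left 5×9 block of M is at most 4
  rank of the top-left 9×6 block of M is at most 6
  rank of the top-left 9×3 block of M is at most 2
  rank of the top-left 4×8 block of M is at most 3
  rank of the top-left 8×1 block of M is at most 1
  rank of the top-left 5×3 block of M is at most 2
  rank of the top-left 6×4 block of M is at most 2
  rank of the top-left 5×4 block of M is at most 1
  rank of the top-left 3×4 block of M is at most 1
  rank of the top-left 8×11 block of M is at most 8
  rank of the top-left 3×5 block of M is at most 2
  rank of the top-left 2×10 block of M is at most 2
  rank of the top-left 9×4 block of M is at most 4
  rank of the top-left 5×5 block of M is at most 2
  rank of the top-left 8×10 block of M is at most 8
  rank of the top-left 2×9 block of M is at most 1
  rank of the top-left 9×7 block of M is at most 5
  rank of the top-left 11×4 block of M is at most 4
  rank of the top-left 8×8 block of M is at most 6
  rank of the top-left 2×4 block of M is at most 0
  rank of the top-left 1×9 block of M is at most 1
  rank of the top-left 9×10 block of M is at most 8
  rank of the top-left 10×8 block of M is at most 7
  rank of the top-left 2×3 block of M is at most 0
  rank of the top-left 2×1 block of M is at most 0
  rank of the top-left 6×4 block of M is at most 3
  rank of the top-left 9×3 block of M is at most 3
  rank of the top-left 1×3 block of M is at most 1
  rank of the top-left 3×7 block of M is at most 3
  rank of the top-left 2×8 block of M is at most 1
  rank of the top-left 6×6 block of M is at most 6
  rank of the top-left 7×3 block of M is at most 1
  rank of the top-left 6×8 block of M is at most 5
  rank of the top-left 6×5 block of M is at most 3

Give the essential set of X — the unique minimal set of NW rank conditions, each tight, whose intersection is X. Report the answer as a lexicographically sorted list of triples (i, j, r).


Propagating the 40 rank bounds to every northwest block:

  row 1: 0  0  0  0  1  1  1  1  1  1  1
  row 2: 0  0  0  0  1  1  1  1  1  2  2
  row 3: 1  1  1  1  2  2  2  2  2  3  3
  row 4: 1  1  1  1  2  2  2  2  2  3  4
  row 5: 1  1  1  1  2  3  3  3  3  4  5
  row 6: 1  1  1  2  3  4  4  4  4  5  6
  row 7: 1  1  1  2  3  4  4  5  5  6  7
  row 8: 1  2  2  3  4  5  5  6  6  7  8
  row 9: 1  2  2  3  4  5  5  6  7  8  9
  row 10: 1  2  3  4  5  6  6  7  8  9  10
  row 11: 1  2  3  4  5  6  7  8  9  10  11

second differences of R give the permutation w = (5, 10, 1, 11, 6, 4, 8, 2, 9, 3, 7).

D(w) has 29 cells with 8 SE-corners; essential set:

[(2, 4, 0), (2, 9, 1), (4, 9, 2), (5, 4, 1), (7, 3, 1), (7, 7, 4), (9, 3, 2), (9, 7, 5)]


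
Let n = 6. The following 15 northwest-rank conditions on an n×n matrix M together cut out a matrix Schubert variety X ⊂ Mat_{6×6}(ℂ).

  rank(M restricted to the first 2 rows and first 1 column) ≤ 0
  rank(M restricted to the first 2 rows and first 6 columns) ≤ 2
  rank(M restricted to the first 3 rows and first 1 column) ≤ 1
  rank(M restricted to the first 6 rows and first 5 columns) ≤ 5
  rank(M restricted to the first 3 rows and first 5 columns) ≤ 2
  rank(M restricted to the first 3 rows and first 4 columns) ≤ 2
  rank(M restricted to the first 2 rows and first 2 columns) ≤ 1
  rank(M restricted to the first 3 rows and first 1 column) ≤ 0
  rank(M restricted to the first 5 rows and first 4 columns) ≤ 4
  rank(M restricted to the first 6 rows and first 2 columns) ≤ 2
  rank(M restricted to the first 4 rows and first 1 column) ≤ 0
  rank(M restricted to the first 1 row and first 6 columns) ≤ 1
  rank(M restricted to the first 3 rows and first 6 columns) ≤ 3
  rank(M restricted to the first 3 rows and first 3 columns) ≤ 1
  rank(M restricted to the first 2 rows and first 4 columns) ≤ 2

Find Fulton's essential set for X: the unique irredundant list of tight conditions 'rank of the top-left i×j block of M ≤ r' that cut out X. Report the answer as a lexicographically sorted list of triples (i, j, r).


Rank table r_w(6×6) implied by the 15 constraints:

  0 | 1 | 1 | 1 | 1 | 1
  0 | 1 | 1 | 2 | 2 | 2
  0 | 1 | 1 | 2 | 2 | 3
  0 | 1 | 2 | 3 | 3 | 4
  1 | 2 | 3 | 4 | 4 | 5
  1 | 2 | 3 | 4 | 5 | 6

the unique w with this rank table is (2, 4, 6, 3, 1, 5).

Fulton essential set (3 of the 7 Rothe cells):

[(3, 3, 1), (3, 5, 2), (4, 1, 0)]


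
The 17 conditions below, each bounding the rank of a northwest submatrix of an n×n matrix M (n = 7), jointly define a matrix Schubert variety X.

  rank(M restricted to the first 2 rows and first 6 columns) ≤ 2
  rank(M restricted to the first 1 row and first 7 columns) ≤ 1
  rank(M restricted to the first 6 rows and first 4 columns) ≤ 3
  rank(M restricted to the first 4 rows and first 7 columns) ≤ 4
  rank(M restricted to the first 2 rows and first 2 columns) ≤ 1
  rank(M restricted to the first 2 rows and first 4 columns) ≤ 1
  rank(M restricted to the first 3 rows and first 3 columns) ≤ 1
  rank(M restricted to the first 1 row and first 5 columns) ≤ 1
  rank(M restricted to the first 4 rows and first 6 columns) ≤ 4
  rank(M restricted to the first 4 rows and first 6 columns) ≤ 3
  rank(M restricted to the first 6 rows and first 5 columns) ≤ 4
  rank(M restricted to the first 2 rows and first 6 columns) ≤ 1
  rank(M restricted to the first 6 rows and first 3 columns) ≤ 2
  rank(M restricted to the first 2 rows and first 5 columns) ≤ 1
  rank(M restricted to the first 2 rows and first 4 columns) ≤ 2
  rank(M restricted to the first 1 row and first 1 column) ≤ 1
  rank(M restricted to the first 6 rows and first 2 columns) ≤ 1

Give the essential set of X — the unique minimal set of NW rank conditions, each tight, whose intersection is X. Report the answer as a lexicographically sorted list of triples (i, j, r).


The tightest implied rank at each (i,j), from the 17 conditions:

  1 | 1 | 1 | 1 | 1 | 1 | 1
  1 | 1 | 1 | 1 | 1 | 1 | 2
  1 | 1 | 1 | 2 | 2 | 2 | 3
  1 | 1 | 2 | 3 | 3 | 3 | 4
  1 | 1 | 2 | 3 | 4 | 4 | 5
  1 | 1 | 2 | 3 | 4 | 5 | 6
  1 | 2 | 3 | 4 | 5 | 6 | 7

hence w(1..7) = (1, 7, 4, 3, 5, 6, 2).

3 SE-corners of the 10-cell Rothe diagram give Ess(w):

[(2, 6, 1), (3, 3, 1), (6, 2, 1)]


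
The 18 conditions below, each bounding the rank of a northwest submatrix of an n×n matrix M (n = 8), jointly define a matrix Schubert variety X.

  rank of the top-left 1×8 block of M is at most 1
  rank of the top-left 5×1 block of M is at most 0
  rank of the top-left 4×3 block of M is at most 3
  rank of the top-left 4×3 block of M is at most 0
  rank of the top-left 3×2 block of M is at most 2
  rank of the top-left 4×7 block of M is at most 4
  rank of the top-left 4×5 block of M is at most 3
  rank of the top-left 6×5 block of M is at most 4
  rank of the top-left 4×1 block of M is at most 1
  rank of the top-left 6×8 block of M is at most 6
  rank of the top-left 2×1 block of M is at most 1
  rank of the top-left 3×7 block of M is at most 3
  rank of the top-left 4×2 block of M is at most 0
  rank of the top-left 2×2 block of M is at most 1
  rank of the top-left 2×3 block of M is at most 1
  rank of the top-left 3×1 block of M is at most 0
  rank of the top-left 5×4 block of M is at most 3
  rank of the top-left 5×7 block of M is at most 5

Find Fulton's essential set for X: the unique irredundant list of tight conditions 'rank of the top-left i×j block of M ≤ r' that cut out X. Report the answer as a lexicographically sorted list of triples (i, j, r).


Rank table r_w(8×8) implied by the 18 constraints:

  i=1: 0, 0, 0, 1, 1, 1, 1, 1
  i=2: 0, 0, 0, 1, 2, 2, 2, 2
  i=3: 0, 0, 0, 1, 2, 3, 3, 3
  i=4: 0, 0, 0, 1, 2, 3, 4, 4
  i=5: 0, 1, 1, 2, 3, 4, 5, 5
  i=6: 1, 2, 2, 3, 4, 5, 6, 6
  i=7: 1, 2, 3, 4, 5, 6, 7, 7
  i=8: 1, 2, 3, 4, 5, 6, 7, 8

hence w(1..8) = (4, 5, 6, 7, 2, 1, 3, 8).

D(w) has 13 cells with 2 SE-corners; essential set:

[(4, 3, 0), (5, 1, 0)]


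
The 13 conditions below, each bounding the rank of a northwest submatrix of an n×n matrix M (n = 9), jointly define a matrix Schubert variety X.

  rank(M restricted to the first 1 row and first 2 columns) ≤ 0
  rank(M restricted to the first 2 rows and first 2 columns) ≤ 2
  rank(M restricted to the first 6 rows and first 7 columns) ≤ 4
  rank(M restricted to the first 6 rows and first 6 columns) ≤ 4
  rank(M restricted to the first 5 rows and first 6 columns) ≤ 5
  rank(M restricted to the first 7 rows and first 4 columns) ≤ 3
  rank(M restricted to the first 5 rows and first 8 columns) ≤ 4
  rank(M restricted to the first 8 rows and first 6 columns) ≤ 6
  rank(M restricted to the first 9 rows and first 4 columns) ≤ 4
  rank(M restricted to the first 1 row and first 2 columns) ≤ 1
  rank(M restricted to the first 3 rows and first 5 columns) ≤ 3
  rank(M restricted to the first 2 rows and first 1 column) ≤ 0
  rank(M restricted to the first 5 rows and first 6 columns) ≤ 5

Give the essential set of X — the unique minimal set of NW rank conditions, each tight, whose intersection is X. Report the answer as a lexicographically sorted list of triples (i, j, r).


Propagating the 13 rank bounds to every northwest block:

  0 | 0 | 1 | 1 | 1 | 1 | 1 | 1 | 1
  0 | 1 | 2 | 2 | 2 | 2 | 2 | 2 | 2
  1 | 2 | 3 | 3 | 3 | 3 | 3 | 3 | 3
  1 | 2 | 3 | 3 | 4 | 4 | 4 | 4 | 4
  1 | 2 | 3 | 3 | 4 | 4 | 4 | 4 | 5
  1 | 2 | 3 | 3 | 4 | 4 | 4 | 5 | 6
  1 | 2 | 3 | 3 | 4 | 5 | 5 | 6 | 7
  1 | 2 | 3 | 4 | 5 | 6 | 6 | 7 | 8
  1 | 2 | 3 | 4 | 5 | 6 | 7 | 8 | 9

second differences of R give the permutation w = (3, 2, 1, 5, 9, 8, 6, 4, 7).

Fulton essential set (5 of the 12 Rothe cells):

[(1, 2, 0), (2, 1, 0), (5, 8, 4), (6, 7, 4), (7, 4, 3)]


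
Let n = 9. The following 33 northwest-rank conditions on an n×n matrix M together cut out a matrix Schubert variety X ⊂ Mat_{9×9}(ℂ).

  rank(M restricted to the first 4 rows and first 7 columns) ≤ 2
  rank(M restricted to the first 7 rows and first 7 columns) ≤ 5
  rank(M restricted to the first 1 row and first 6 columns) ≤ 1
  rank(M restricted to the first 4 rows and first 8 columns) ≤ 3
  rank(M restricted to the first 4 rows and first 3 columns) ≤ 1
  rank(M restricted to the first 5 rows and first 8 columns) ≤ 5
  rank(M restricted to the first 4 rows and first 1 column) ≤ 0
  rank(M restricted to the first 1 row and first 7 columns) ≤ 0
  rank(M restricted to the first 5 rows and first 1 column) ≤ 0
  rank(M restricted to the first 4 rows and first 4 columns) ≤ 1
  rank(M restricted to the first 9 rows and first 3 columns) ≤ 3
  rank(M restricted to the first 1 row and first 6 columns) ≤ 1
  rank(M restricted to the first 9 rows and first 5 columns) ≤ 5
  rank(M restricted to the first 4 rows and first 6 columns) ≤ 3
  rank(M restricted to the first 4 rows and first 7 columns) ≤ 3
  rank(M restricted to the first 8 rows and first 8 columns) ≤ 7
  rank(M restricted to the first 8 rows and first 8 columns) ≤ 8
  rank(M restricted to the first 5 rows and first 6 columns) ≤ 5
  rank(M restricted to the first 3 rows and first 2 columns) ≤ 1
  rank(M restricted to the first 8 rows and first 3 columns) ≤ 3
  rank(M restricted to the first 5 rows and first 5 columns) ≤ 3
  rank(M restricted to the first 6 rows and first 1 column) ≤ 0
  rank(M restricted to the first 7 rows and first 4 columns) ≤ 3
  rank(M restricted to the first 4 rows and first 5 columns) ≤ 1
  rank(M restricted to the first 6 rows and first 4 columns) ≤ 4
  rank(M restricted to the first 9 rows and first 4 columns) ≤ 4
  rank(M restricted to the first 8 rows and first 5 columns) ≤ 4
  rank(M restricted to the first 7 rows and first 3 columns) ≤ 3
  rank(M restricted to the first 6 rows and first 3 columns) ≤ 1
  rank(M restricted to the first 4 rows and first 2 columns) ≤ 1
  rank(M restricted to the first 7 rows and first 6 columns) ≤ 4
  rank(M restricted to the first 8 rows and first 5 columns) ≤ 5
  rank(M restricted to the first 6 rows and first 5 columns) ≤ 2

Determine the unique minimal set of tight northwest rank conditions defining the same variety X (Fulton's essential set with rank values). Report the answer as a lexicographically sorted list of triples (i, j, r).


Rank table r_w(9×9) implied by the 33 constraints:

  row 1: 0 | 0 | 0 | 0 | 0 | 0 | 0 | 1 | 1
  row 2: 0 | 1 | 1 | 1 | 1 | 1 | 1 | 2 | 2
  row 3: 0 | 1 | 1 | 1 | 1 | 2 | 2 | 3 | 3
  row 4: 0 | 1 | 1 | 1 | 1 | 2 | 2 | 3 | 4
  row 5: 0 | 1 | 1 | 2 | 2 | 3 | 3 | 4 | 5
  row 6: 0 | 1 | 1 | 2 | 2 | 3 | 4 | 5 | 6
  row 7: 1 | 2 | 2 | 3 | 3 | 4 | 5 | 6 | 7
  row 8: 1 | 2 | 3 | 4 | 4 | 5 | 6 | 7 | 8
  row 9: 1 | 2 | 3 | 4 | 5 | 6 | 7 | 8 | 9

second differences of R give the permutation w = (8, 2, 6, 9, 4, 7, 1, 3, 5).

D(w) has 22 cells with 6 SE-corners; essential set:

[(1, 7, 0), (4, 5, 1), (4, 7, 2), (6, 1, 0), (6, 3, 1), (6, 5, 2)]


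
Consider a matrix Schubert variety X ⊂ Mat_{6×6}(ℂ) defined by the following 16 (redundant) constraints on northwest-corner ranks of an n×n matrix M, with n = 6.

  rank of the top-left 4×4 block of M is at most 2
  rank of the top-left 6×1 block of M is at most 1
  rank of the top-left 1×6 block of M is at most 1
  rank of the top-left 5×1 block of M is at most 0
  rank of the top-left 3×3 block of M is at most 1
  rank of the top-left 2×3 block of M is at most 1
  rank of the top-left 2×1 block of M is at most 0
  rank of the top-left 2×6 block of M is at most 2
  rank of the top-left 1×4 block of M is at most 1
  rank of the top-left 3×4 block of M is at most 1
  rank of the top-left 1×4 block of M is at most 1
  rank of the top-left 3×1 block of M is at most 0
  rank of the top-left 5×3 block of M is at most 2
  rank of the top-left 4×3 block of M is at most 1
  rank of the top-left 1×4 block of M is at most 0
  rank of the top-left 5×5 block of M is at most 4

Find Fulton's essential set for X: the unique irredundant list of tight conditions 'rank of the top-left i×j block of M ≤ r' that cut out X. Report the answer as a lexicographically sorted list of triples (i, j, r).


Computing R[i][j] = min implied NW-rank bound (n=6, 16 conditions):

  0, 0, 0, 0, 1, 1
  0, 1, 1, 1, 2, 2
  0, 1, 1, 1, 2, 3
  0, 1, 1, 2, 3, 4
  0, 1, 2, 3, 4, 5
  1, 2, 3, 4, 5, 6

second differences of R give the permutation w = (5, 2, 6, 4, 3, 1).

|D(w)|=11, |Ess(w)|=4:

[(1, 4, 0), (3, 4, 1), (4, 3, 1), (5, 1, 0)]


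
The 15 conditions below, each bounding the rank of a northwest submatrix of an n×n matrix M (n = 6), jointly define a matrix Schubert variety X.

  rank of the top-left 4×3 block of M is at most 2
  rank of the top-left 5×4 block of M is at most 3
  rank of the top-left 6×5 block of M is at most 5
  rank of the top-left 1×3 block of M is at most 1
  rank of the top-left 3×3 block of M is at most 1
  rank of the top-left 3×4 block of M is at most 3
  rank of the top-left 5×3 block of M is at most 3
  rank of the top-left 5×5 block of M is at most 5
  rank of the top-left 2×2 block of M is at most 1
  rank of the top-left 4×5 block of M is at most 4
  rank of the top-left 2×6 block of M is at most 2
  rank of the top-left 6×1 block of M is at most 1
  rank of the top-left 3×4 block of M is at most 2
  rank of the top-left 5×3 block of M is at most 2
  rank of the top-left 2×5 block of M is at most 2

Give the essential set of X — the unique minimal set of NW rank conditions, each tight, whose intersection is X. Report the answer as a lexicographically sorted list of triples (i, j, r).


Reconstructing r_w from the 15 given conditions:

  i=1: 1, 1, 1, 1, 1, 1
  i=2: 1, 1, 1, 2, 2, 2
  i=3: 1, 1, 1, 2, 3, 3
  i=4: 1, 2, 2, 3, 4, 4
  i=5: 1, 2, 2, 3, 4, 5
  i=6: 1, 2, 3, 4, 5, 6

second differences of R give the permutation w = (1, 4, 5, 2, 6, 3).

D(w) has 5 cells with 2 SE-corners; essential set:

[(3, 3, 1), (5, 3, 2)]


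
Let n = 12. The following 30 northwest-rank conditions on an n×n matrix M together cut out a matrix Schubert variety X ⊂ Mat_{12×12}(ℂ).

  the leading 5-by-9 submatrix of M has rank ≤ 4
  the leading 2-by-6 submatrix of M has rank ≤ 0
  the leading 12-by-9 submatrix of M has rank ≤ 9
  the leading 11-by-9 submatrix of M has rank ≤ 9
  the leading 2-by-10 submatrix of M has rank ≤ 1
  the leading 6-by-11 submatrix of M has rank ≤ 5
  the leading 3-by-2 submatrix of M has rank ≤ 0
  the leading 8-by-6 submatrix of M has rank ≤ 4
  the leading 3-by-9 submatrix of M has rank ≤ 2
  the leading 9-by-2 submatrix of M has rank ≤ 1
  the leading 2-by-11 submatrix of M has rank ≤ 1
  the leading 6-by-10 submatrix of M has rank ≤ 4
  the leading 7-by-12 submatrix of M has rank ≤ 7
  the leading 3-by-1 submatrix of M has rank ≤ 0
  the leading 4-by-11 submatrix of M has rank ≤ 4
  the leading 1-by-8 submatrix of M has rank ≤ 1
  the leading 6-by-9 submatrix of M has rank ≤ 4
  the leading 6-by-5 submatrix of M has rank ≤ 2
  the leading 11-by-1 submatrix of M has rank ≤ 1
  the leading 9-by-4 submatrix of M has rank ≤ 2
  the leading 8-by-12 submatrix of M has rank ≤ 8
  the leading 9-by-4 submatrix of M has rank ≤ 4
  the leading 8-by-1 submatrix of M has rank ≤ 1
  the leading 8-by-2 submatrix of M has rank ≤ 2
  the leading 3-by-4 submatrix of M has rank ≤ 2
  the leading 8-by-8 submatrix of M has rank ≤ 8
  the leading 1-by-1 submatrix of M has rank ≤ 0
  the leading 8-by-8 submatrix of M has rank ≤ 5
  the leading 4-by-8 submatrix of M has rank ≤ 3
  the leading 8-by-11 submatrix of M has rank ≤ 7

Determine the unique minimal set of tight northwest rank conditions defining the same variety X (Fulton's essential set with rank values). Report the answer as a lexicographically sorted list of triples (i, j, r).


The tightest implied rank at each (i,j), from the 30 conditions:

  row 1: 0 | 0 | 0 | 0 | 0 | 0 | 1 | 1 | 1 | 1 | 1 | 1
  row 2: 0 | 0 | 0 | 0 | 0 | 0 | 1 | 1 | 1 | 1 | 1 | 2
  row 3: 0 | 0 | 1 | 1 | 1 | 1 | 2 | 2 | 2 | 2 | 2 | 3
  row 4: 1 | 1 | 2 | 2 | 2 | 2 | 3 | 3 | 3 | 3 | 3 | 4
  row 5: 1 | 1 | 2 | 2 | 2 | 3 | 4 | 4 | 4 | 4 | 4 | 5
  row 6: 1 | 1 | 2 | 2 | 2 | 3 | 4 | 4 | 4 | 4 | 5 | 6
  row 7: 1 | 1 | 2 | 2 | 3 | 4 | 5 | 5 | 5 | 5 | 6 | 7
  row 8: 1 | 1 | 2 | 2 | 3 | 4 | 5 | 5 | 6 | 6 | 7 | 8
  row 9: 1 | 1 | 2 | 2 | 3 | 4 | 5 | 6 | 7 | 7 | 8 | 9
  row 10: 1 | 2 | 3 | 3 | 4 | 5 | 6 | 7 | 8 | 8 | 9 | 10
  row 11: 1 | 2 | 3 | 4 | 5 | 6 | 7 | 8 | 9 | 9 | 10 | 11
  row 12: 1 | 2 | 3 | 4 | 5 | 6 | 7 | 8 | 9 | 10 | 11 | 12

hence w(1..12) = (7, 12, 3, 1, 6, 11, 5, 9, 8, 2, 4, 10).

ℓ(w)=34; the 8 essential cells (i,j,r):

[(2, 6, 0), (2, 11, 1), (3, 2, 0), (6, 5, 2), (6, 10, 4), (8, 8, 5), (9, 2, 1), (9, 4, 2)]


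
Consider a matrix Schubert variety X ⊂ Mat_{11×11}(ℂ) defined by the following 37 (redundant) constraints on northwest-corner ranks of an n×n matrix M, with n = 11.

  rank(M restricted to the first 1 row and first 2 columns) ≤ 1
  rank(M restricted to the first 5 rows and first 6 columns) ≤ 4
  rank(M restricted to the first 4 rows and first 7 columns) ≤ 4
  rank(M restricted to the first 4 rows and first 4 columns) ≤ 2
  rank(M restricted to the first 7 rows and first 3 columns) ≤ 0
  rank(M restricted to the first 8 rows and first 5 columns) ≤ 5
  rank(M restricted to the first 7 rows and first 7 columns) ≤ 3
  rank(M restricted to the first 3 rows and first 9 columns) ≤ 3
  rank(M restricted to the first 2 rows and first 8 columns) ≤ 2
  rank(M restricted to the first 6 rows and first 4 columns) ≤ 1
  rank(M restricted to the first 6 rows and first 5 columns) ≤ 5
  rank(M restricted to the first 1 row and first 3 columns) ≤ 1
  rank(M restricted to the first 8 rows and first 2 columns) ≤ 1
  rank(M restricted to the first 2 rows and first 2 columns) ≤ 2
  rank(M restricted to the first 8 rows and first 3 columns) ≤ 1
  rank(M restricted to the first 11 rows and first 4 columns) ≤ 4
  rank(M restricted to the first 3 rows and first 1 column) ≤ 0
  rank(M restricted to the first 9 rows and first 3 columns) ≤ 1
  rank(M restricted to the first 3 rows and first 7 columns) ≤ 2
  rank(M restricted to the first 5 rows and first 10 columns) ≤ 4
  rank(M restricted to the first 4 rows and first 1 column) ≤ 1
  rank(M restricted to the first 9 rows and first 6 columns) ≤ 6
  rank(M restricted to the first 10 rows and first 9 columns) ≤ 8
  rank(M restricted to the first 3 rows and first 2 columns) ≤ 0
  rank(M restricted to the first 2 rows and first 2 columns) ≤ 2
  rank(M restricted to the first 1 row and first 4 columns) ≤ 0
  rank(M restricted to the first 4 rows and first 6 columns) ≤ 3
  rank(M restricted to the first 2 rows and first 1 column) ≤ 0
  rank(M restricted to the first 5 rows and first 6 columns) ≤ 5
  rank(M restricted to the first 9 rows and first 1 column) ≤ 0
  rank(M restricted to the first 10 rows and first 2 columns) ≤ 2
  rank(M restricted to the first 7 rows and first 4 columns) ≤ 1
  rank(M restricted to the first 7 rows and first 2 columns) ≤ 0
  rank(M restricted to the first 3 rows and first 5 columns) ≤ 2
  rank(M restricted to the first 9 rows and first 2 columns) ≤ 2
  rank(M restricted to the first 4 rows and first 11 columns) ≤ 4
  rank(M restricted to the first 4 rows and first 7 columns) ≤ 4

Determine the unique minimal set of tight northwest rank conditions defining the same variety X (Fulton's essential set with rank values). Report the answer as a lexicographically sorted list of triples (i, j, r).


Reconstructing r_w from the 37 given conditions:

  R[1]: 0 0 0 0 1 1 1 1 1 1 1
  R[2]: 0 0 0 1 2 2 2 2 2 2 2
  R[3]: 0 0 0 1 2 2 2 3 3 3 3
  R[4]: 0 0 0 1 2 3 3 4 4 4 4
  R[5]: 0 0 0 1 2 3 3 4 4 4 5
  R[6]: 0 0 0 1 2 3 3 4 5 5 6
  R[7]: 0 0 0 1 2 3 3 4 5 6 7
  R[8]: 0 1 1 2 3 4 4 5 6 7 8
  R[9]: 0 1 1 2 3 4 5 6 7 8 9
  R[10]: 1 2 2 3 4 5 6 7 8 9 10
  R[11]: 1 2 3 4 5 6 7 8 9 10 11

second differences of R give the permutation w = (5, 4, 8, 6, 11, 9, 10, 2, 7, 1, 3).

Rothe diagram D(w) (32 cells), 7 SE-corners (essential conditions):

[(1, 4, 0), (3, 7, 2), (5, 10, 4), (7, 3, 0), (7, 7, 3), (9, 1, 0), (9, 3, 1)]


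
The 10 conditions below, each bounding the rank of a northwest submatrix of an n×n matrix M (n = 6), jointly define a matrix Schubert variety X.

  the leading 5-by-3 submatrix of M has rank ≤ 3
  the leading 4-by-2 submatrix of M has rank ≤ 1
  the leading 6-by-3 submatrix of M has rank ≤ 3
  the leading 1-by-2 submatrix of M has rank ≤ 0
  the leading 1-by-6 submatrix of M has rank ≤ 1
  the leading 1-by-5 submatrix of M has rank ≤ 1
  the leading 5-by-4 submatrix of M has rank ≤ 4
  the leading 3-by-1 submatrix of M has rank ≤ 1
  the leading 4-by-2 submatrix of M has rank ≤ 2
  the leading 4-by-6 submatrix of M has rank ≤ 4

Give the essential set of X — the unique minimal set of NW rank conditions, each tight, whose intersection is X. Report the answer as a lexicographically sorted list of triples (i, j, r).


Propagating the 10 rank bounds to every northwest block:

  row 1: 0, 0, 1, 1, 1, 1
  row 2: 1, 1, 2, 2, 2, 2
  row 3: 1, 1, 2, 3, 3, 3
  row 4: 1, 1, 2, 3, 4, 4
  row 5: 1, 2, 3, 4, 5, 5
  row 6: 1, 2, 3, 4, 5, 6

hence w(1..6) = (3, 1, 4, 5, 2, 6).

|D(w)|=4, |Ess(w)|=2:

[(1, 2, 0), (4, 2, 1)]


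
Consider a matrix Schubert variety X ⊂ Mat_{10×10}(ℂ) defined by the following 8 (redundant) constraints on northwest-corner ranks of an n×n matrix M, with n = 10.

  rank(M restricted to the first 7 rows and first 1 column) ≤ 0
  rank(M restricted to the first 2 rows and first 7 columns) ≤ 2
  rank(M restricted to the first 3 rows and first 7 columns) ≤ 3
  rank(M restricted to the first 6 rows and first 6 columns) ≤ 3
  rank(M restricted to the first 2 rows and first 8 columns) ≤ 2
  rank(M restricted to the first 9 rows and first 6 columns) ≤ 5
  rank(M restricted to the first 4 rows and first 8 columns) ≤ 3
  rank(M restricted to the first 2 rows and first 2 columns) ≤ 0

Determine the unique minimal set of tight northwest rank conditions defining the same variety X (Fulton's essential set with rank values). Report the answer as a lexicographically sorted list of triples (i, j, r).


Rank table r_w(10×10) implied by the 8 constraints:

  i=1: 0  0  1  1  1  1  1  1  1  1
  i=2: 0  0  1  2  2  2  2  2  2  2
  i=3: 0  1  2  3  3  3  3  3  3  3
  i=4: 0  1  2  3  3  3  3  3  4  4
  i=5: 0  1  2  3  3  3  4  4  5  5
  i=6: 0  1  2  3  3  3  4  5  6  6
  i=7: 0  1  2  3  4  4  5  6  7  7
  i=8: 1  2  3  4  5  5  6  7  8  8
  i=9: 1  2  3  4  5  5  6  7  8  9
  i=10: 1  2  3  4  5  6  7  8  9  10

second differences of R give the permutation w = (3, 4, 2, 9, 7, 8, 5, 1, 10, 6).

5 SE-corners of the 18-cell Rothe diagram give Ess(w):

[(2, 2, 0), (4, 8, 3), (6, 6, 3), (7, 1, 0), (9, 6, 5)]
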